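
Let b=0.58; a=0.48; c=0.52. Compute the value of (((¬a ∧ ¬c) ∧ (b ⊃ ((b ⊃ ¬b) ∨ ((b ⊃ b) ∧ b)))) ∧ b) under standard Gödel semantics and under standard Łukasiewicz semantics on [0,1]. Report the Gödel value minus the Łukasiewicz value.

-0.48

Gödel evaluation:
  ¬a: Gödel ¬ of 0.48 = 0 (operand ≠ 0)
  ¬c: Gödel ¬ of 0.52 = 0 (operand ≠ 0)
  (¬a ∧ ¬c) = min(0, 0) = 0
  ¬b: Gödel ¬ of 0.58 = 0 (operand ≠ 0)
  (b ⊃ ¬b): 0.58 > 0, so result = 0
  (b ⊃ b): 0.58 ≤ 0.58, so result = 1
  ((b ⊃ b) ∧ b) = min(1, 0.58) = 0.58
  ((b ⊃ ¬b) ∨ ((b ⊃ b) ∧ b)) = max(0, 0.58) = 0.58
  (b ⊃ ((b ⊃ ¬b) ∨ ((b ⊃ b) ∧ b))): 0.58 ≤ 0.58, so result = 1
  ((¬a ∧ ¬c) ∧ (b ⊃ ((b ⊃ ¬b) ∨ ((b ⊃ b) ∧ b)))) = min(0, 1) = 0
  (((¬a ∧ ¬c) ∧ (b ⊃ ((b ⊃ ¬b) ∨ ((b ⊃ b) ∧ b)))) ∧ b) = min(0, 0.58) = 0
  Gödel value = 0
Łukasiewicz evaluation:
  ¬a: Łukasiewicz ¬ gives 1 − 0.48 = 0.52
  ¬c: Łukasiewicz ¬ gives 1 − 0.52 = 0.48
  (¬a ∧ ¬c) = min(0.52, 0.48) = 0.48
  ¬b: Łukasiewicz ¬ gives 1 − 0.58 = 0.42
  (b ⊃ ¬b): min(1, 1 − 0.58 + 0.42) = 0.84
  (b ⊃ b): min(1, 1 − 0.58 + 0.58) = 1
  ((b ⊃ b) ∧ b) = min(1, 0.58) = 0.58
  ((b ⊃ ¬b) ∨ ((b ⊃ b) ∧ b)) = max(0.84, 0.58) = 0.84
  (b ⊃ ((b ⊃ ¬b) ∨ ((b ⊃ b) ∧ b))): min(1, 1 − 0.58 + 0.84) = 1
  ((¬a ∧ ¬c) ∧ (b ⊃ ((b ⊃ ¬b) ∨ ((b ⊃ b) ∧ b)))) = min(0.48, 1) = 0.48
  (((¬a ∧ ¬c) ∧ (b ⊃ ((b ⊃ ¬b) ∨ ((b ⊃ b) ∧ b)))) ∧ b) = min(0.48, 0.58) = 0.48
  Łukasiewicz value = 0.48
Difference: 0 − 0.48 = -0.48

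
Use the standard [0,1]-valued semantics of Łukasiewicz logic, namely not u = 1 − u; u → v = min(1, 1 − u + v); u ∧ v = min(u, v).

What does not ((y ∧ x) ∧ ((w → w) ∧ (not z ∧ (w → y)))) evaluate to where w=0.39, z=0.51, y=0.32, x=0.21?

(y ∧ x) = min(0.32, 0.21) = 0.21
(w → w): min(1, 1 − 0.39 + 0.39) = 1
not z: Łukasiewicz ¬ gives 1 − 0.51 = 0.49
(w → y): min(1, 1 − 0.39 + 0.32) = 0.93
(not z ∧ (w → y)) = min(0.49, 0.93) = 0.49
((w → w) ∧ (not z ∧ (w → y))) = min(1, 0.49) = 0.49
((y ∧ x) ∧ ((w → w) ∧ (not z ∧ (w → y)))) = min(0.21, 0.49) = 0.21
not ((y ∧ x) ∧ ((w → w) ∧ (not z ∧ (w → y)))): Łukasiewicz ¬ gives 1 − 0.21 = 0.79

0.79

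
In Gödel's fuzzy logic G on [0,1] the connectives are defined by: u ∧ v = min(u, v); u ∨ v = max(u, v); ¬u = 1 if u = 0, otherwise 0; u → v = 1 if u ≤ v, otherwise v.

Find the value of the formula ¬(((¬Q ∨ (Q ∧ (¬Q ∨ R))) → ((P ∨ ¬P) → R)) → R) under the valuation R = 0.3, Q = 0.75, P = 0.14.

¬Q: Gödel ¬ of 0.75 = 0 (operand ≠ 0)
¬Q: Gödel ¬ of 0.75 = 0 (operand ≠ 0)
(¬Q ∨ R) = max(0, 0.3) = 0.3
(Q ∧ (¬Q ∨ R)) = min(0.75, 0.3) = 0.3
(¬Q ∨ (Q ∧ (¬Q ∨ R))) = max(0, 0.3) = 0.3
¬P: Gödel ¬ of 0.14 = 0 (operand ≠ 0)
(P ∨ ¬P) = max(0.14, 0) = 0.14
((P ∨ ¬P) → R): 0.14 ≤ 0.3, so result = 1
((¬Q ∨ (Q ∧ (¬Q ∨ R))) → ((P ∨ ¬P) → R)): 0.3 ≤ 1, so result = 1
(((¬Q ∨ (Q ∧ (¬Q ∨ R))) → ((P ∨ ¬P) → R)) → R): 1 > 0.3, so result = 0.3
¬(((¬Q ∨ (Q ∧ (¬Q ∨ R))) → ((P ∨ ¬P) → R)) → R): Gödel ¬ of 0.3 = 0 (operand ≠ 0)

0.00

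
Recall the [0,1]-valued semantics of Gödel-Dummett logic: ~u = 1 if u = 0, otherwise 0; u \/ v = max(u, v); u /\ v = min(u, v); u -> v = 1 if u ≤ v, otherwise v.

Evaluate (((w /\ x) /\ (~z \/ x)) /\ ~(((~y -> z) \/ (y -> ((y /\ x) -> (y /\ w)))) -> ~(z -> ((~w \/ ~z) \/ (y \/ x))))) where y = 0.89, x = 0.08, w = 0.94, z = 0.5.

(w /\ x) = min(0.94, 0.08) = 0.08
~z: Gödel ¬ of 0.5 = 0 (operand ≠ 0)
(~z \/ x) = max(0, 0.08) = 0.08
((w /\ x) /\ (~z \/ x)) = min(0.08, 0.08) = 0.08
~y: Gödel ¬ of 0.89 = 0 (operand ≠ 0)
(~y -> z): 0 ≤ 0.5, so result = 1
(y /\ x) = min(0.89, 0.08) = 0.08
(y /\ w) = min(0.89, 0.94) = 0.89
((y /\ x) -> (y /\ w)): 0.08 ≤ 0.89, so result = 1
(y -> ((y /\ x) -> (y /\ w))): 0.89 ≤ 1, so result = 1
((~y -> z) \/ (y -> ((y /\ x) -> (y /\ w)))) = max(1, 1) = 1
~w: Gödel ¬ of 0.94 = 0 (operand ≠ 0)
~z: Gödel ¬ of 0.5 = 0 (operand ≠ 0)
(~w \/ ~z) = max(0, 0) = 0
(y \/ x) = max(0.89, 0.08) = 0.89
((~w \/ ~z) \/ (y \/ x)) = max(0, 0.89) = 0.89
(z -> ((~w \/ ~z) \/ (y \/ x))): 0.5 ≤ 0.89, so result = 1
~(z -> ((~w \/ ~z) \/ (y \/ x))): Gödel ¬ of 1 = 0 (operand ≠ 0)
(((~y -> z) \/ (y -> ((y /\ x) -> (y /\ w)))) -> ~(z -> ((~w \/ ~z) \/ (y \/ x)))): 1 > 0, so result = 0
~(((~y -> z) \/ (y -> ((y /\ x) -> (y /\ w)))) -> ~(z -> ((~w \/ ~z) \/ (y \/ x)))): Gödel ¬ of 0 = 1 (operand is 0)
(((w /\ x) /\ (~z \/ x)) /\ ~(((~y -> z) \/ (y -> ((y /\ x) -> (y /\ w)))) -> ~(z -> ((~w \/ ~z) \/ (y \/ x))))) = min(0.08, 1) = 0.08

0.08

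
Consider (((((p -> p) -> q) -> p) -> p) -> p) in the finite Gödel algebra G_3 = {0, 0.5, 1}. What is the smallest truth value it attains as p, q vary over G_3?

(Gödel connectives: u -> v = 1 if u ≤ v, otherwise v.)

0.00

The minimum is attained at p = 0, q = 0.5:
  (p -> p): 0 ≤ 0, so result = 1
  ((p -> p) -> q): 1 > 0.5, so result = 0.5
  (((p -> p) -> q) -> p): 0.5 > 0, so result = 0
  ((((p -> p) -> q) -> p) -> p): 0 ≤ 0, so result = 1
  (((((p -> p) -> q) -> p) -> p) -> p): 1 > 0, so result = 0
Checking all 9 assignments confirms none give a value below 0.00.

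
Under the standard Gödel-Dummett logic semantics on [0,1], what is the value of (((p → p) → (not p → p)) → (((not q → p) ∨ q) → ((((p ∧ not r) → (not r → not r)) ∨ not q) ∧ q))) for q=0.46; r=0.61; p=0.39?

0.46

(p → p): 0.39 ≤ 0.39, so result = 1
not p: Gödel ¬ of 0.39 = 0 (operand ≠ 0)
(not p → p): 0 ≤ 0.39, so result = 1
((p → p) → (not p → p)): 1 ≤ 1, so result = 1
not q: Gödel ¬ of 0.46 = 0 (operand ≠ 0)
(not q → p): 0 ≤ 0.39, so result = 1
((not q → p) ∨ q) = max(1, 0.46) = 1
not r: Gödel ¬ of 0.61 = 0 (operand ≠ 0)
(p ∧ not r) = min(0.39, 0) = 0
not r: Gödel ¬ of 0.61 = 0 (operand ≠ 0)
not r: Gödel ¬ of 0.61 = 0 (operand ≠ 0)
(not r → not r): 0 ≤ 0, so result = 1
((p ∧ not r) → (not r → not r)): 0 ≤ 1, so result = 1
not q: Gödel ¬ of 0.46 = 0 (operand ≠ 0)
(((p ∧ not r) → (not r → not r)) ∨ not q) = max(1, 0) = 1
((((p ∧ not r) → (not r → not r)) ∨ not q) ∧ q) = min(1, 0.46) = 0.46
(((not q → p) ∨ q) → ((((p ∧ not r) → (not r → not r)) ∨ not q) ∧ q)): 1 > 0.46, so result = 0.46
(((p → p) → (not p → p)) → (((not q → p) ∨ q) → ((((p ∧ not r) → (not r → not r)) ∨ not q) ∧ q))): 1 > 0.46, so result = 0.46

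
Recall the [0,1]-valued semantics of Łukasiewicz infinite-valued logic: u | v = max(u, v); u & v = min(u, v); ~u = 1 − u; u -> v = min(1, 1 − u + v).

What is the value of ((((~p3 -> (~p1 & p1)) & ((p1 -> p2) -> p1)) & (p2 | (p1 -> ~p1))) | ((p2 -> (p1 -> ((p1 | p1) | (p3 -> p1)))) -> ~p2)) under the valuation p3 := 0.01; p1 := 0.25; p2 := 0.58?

~p3: Łukasiewicz ¬ gives 1 − 0.01 = 0.99
~p1: Łukasiewicz ¬ gives 1 − 0.25 = 0.75
(~p1 & p1) = min(0.75, 0.25) = 0.25
(~p3 -> (~p1 & p1)): min(1, 1 − 0.99 + 0.25) = 0.26
(p1 -> p2): min(1, 1 − 0.25 + 0.58) = 1
((p1 -> p2) -> p1): min(1, 1 − 1 + 0.25) = 0.25
((~p3 -> (~p1 & p1)) & ((p1 -> p2) -> p1)) = min(0.26, 0.25) = 0.25
~p1: Łukasiewicz ¬ gives 1 − 0.25 = 0.75
(p1 -> ~p1): min(1, 1 − 0.25 + 0.75) = 1
(p2 | (p1 -> ~p1)) = max(0.58, 1) = 1
(((~p3 -> (~p1 & p1)) & ((p1 -> p2) -> p1)) & (p2 | (p1 -> ~p1))) = min(0.25, 1) = 0.25
(p1 | p1) = max(0.25, 0.25) = 0.25
(p3 -> p1): min(1, 1 − 0.01 + 0.25) = 1
((p1 | p1) | (p3 -> p1)) = max(0.25, 1) = 1
(p1 -> ((p1 | p1) | (p3 -> p1))): min(1, 1 − 0.25 + 1) = 1
(p2 -> (p1 -> ((p1 | p1) | (p3 -> p1)))): min(1, 1 − 0.58 + 1) = 1
~p2: Łukasiewicz ¬ gives 1 − 0.58 = 0.42
((p2 -> (p1 -> ((p1 | p1) | (p3 -> p1)))) -> ~p2): min(1, 1 − 1 + 0.42) = 0.42
((((~p3 -> (~p1 & p1)) & ((p1 -> p2) -> p1)) & (p2 | (p1 -> ~p1))) | ((p2 -> (p1 -> ((p1 | p1) | (p3 -> p1)))) -> ~p2)) = max(0.25, 0.42) = 0.42

0.42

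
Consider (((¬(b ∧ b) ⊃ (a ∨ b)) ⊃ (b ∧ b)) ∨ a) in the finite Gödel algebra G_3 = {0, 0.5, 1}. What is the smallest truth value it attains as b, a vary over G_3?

0.50

The minimum is attained at b = 0, a = 0.5:
  (b ∧ b) = min(0, 0) = 0
  ¬(b ∧ b): Gödel ¬ of 0 = 1 (operand is 0)
  (a ∨ b) = max(0.5, 0) = 0.5
  (¬(b ∧ b) ⊃ (a ∨ b)): 1 > 0.5, so result = 0.5
  (b ∧ b) = min(0, 0) = 0
  ((¬(b ∧ b) ⊃ (a ∨ b)) ⊃ (b ∧ b)): 0.5 > 0, so result = 0
  (((¬(b ∧ b) ⊃ (a ∨ b)) ⊃ (b ∧ b)) ∨ a) = max(0, 0.5) = 0.5
Checking all 9 assignments confirms none give a value below 0.50.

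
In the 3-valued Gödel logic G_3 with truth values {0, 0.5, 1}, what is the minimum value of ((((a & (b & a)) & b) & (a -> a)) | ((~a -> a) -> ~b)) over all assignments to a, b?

The minimum is attained at a = 0.5, b = 0.5:
  (b & a) = min(0.5, 0.5) = 0.5
  (a & (b & a)) = min(0.5, 0.5) = 0.5
  ((a & (b & a)) & b) = min(0.5, 0.5) = 0.5
  (a -> a): 0.5 ≤ 0.5, so result = 1
  (((a & (b & a)) & b) & (a -> a)) = min(0.5, 1) = 0.5
  ~a: Gödel ¬ of 0.5 = 0 (operand ≠ 0)
  (~a -> a): 0 ≤ 0.5, so result = 1
  ~b: Gödel ¬ of 0.5 = 0 (operand ≠ 0)
  ((~a -> a) -> ~b): 1 > 0, so result = 0
  ((((a & (b & a)) & b) & (a -> a)) | ((~a -> a) -> ~b)) = max(0.5, 0) = 0.5
Checking all 9 assignments confirms none give a value below 0.50.

0.50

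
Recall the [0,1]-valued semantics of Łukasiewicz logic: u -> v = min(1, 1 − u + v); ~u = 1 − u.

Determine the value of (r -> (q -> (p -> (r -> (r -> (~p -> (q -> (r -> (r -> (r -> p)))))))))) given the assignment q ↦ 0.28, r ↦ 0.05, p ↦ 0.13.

~p: Łukasiewicz ¬ gives 1 − 0.13 = 0.87
(r -> p): min(1, 1 − 0.05 + 0.13) = 1
(r -> (r -> p)): min(1, 1 − 0.05 + 1) = 1
(r -> (r -> (r -> p))): min(1, 1 − 0.05 + 1) = 1
(q -> (r -> (r -> (r -> p)))): min(1, 1 − 0.28 + 1) = 1
(~p -> (q -> (r -> (r -> (r -> p))))): min(1, 1 − 0.87 + 1) = 1
(r -> (~p -> (q -> (r -> (r -> (r -> p)))))): min(1, 1 − 0.05 + 1) = 1
(r -> (r -> (~p -> (q -> (r -> (r -> (r -> p))))))): min(1, 1 − 0.05 + 1) = 1
(p -> (r -> (r -> (~p -> (q -> (r -> (r -> (r -> p)))))))): min(1, 1 − 0.13 + 1) = 1
(q -> (p -> (r -> (r -> (~p -> (q -> (r -> (r -> (r -> p))))))))): min(1, 1 − 0.28 + 1) = 1
(r -> (q -> (p -> (r -> (r -> (~p -> (q -> (r -> (r -> (r -> p)))))))))): min(1, 1 − 0.05 + 1) = 1

1.00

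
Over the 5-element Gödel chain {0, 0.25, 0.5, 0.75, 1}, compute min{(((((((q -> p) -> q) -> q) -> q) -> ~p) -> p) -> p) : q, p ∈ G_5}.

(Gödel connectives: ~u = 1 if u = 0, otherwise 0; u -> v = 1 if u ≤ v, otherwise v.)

0.25

The minimum is attained at q = 0.25, p = 0.25:
  (q -> p): 0.25 ≤ 0.25, so result = 1
  ((q -> p) -> q): 1 > 0.25, so result = 0.25
  (((q -> p) -> q) -> q): 0.25 ≤ 0.25, so result = 1
  ((((q -> p) -> q) -> q) -> q): 1 > 0.25, so result = 0.25
  ~p: Gödel ¬ of 0.25 = 0 (operand ≠ 0)
  (((((q -> p) -> q) -> q) -> q) -> ~p): 0.25 > 0, so result = 0
  ((((((q -> p) -> q) -> q) -> q) -> ~p) -> p): 0 ≤ 0.25, so result = 1
  (((((((q -> p) -> q) -> q) -> q) -> ~p) -> p) -> p): 1 > 0.25, so result = 0.25
Checking all 25 assignments confirms none give a value below 0.25.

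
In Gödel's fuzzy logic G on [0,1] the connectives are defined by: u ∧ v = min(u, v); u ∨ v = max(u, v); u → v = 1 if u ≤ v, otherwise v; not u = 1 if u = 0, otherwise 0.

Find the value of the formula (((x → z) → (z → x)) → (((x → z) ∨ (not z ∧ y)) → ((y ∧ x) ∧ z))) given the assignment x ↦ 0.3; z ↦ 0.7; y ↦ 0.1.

(x → z): 0.3 ≤ 0.7, so result = 1
(z → x): 0.7 > 0.3, so result = 0.3
((x → z) → (z → x)): 1 > 0.3, so result = 0.3
(x → z): 0.3 ≤ 0.7, so result = 1
not z: Gödel ¬ of 0.7 = 0 (operand ≠ 0)
(not z ∧ y) = min(0, 0.1) = 0
((x → z) ∨ (not z ∧ y)) = max(1, 0) = 1
(y ∧ x) = min(0.1, 0.3) = 0.1
((y ∧ x) ∧ z) = min(0.1, 0.7) = 0.1
(((x → z) ∨ (not z ∧ y)) → ((y ∧ x) ∧ z)): 1 > 0.1, so result = 0.1
(((x → z) → (z → x)) → (((x → z) ∨ (not z ∧ y)) → ((y ∧ x) ∧ z))): 0.3 > 0.1, so result = 0.1

0.10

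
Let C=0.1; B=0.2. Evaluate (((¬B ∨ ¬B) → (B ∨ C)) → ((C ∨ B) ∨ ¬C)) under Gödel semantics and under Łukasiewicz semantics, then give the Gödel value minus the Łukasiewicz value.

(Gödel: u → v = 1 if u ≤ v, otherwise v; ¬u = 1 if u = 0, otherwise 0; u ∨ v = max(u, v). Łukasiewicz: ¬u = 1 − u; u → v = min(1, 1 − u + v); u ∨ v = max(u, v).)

-0.80

Gödel evaluation:
  ¬B: Gödel ¬ of 0.2 = 0 (operand ≠ 0)
  ¬B: Gödel ¬ of 0.2 = 0 (operand ≠ 0)
  (¬B ∨ ¬B) = max(0, 0) = 0
  (B ∨ C) = max(0.2, 0.1) = 0.2
  ((¬B ∨ ¬B) → (B ∨ C)): 0 ≤ 0.2, so result = 1
  (C ∨ B) = max(0.1, 0.2) = 0.2
  ¬C: Gödel ¬ of 0.1 = 0 (operand ≠ 0)
  ((C ∨ B) ∨ ¬C) = max(0.2, 0) = 0.2
  (((¬B ∨ ¬B) → (B ∨ C)) → ((C ∨ B) ∨ ¬C)): 1 > 0.2, so result = 0.2
  Gödel value = 0.2
Łukasiewicz evaluation:
  ¬B: Łukasiewicz ¬ gives 1 − 0.2 = 0.8
  ¬B: Łukasiewicz ¬ gives 1 − 0.2 = 0.8
  (¬B ∨ ¬B) = max(0.8, 0.8) = 0.8
  (B ∨ C) = max(0.2, 0.1) = 0.2
  ((¬B ∨ ¬B) → (B ∨ C)): min(1, 1 − 0.8 + 0.2) = 0.4
  (C ∨ B) = max(0.1, 0.2) = 0.2
  ¬C: Łukasiewicz ¬ gives 1 − 0.1 = 0.9
  ((C ∨ B) ∨ ¬C) = max(0.2, 0.9) = 0.9
  (((¬B ∨ ¬B) → (B ∨ C)) → ((C ∨ B) ∨ ¬C)): min(1, 1 − 0.4 + 0.9) = 1
  Łukasiewicz value = 1
Difference: 0.2 − 1 = -0.80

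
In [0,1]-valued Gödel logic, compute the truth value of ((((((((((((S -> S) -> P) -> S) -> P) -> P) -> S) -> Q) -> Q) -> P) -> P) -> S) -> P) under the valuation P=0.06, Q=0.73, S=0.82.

0.06

(S -> S): 0.82 ≤ 0.82, so result = 1
((S -> S) -> P): 1 > 0.06, so result = 0.06
(((S -> S) -> P) -> S): 0.06 ≤ 0.82, so result = 1
((((S -> S) -> P) -> S) -> P): 1 > 0.06, so result = 0.06
(((((S -> S) -> P) -> S) -> P) -> P): 0.06 ≤ 0.06, so result = 1
((((((S -> S) -> P) -> S) -> P) -> P) -> S): 1 > 0.82, so result = 0.82
(((((((S -> S) -> P) -> S) -> P) -> P) -> S) -> Q): 0.82 > 0.73, so result = 0.73
((((((((S -> S) -> P) -> S) -> P) -> P) -> S) -> Q) -> Q): 0.73 ≤ 0.73, so result = 1
(((((((((S -> S) -> P) -> S) -> P) -> P) -> S) -> Q) -> Q) -> P): 1 > 0.06, so result = 0.06
((((((((((S -> S) -> P) -> S) -> P) -> P) -> S) -> Q) -> Q) -> P) -> P): 0.06 ≤ 0.06, so result = 1
(((((((((((S -> S) -> P) -> S) -> P) -> P) -> S) -> Q) -> Q) -> P) -> P) -> S): 1 > 0.82, so result = 0.82
((((((((((((S -> S) -> P) -> S) -> P) -> P) -> S) -> Q) -> Q) -> P) -> P) -> S) -> P): 0.82 > 0.06, so result = 0.06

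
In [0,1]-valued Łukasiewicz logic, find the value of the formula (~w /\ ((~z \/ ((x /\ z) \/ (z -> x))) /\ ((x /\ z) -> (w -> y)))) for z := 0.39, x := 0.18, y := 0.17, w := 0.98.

0.02

~w: Łukasiewicz ¬ gives 1 − 0.98 = 0.02
~z: Łukasiewicz ¬ gives 1 − 0.39 = 0.61
(x /\ z) = min(0.18, 0.39) = 0.18
(z -> x): min(1, 1 − 0.39 + 0.18) = 0.79
((x /\ z) \/ (z -> x)) = max(0.18, 0.79) = 0.79
(~z \/ ((x /\ z) \/ (z -> x))) = max(0.61, 0.79) = 0.79
(x /\ z) = min(0.18, 0.39) = 0.18
(w -> y): min(1, 1 − 0.98 + 0.17) = 0.19
((x /\ z) -> (w -> y)): min(1, 1 − 0.18 + 0.19) = 1
((~z \/ ((x /\ z) \/ (z -> x))) /\ ((x /\ z) -> (w -> y))) = min(0.79, 1) = 0.79
(~w /\ ((~z \/ ((x /\ z) \/ (z -> x))) /\ ((x /\ z) -> (w -> y)))) = min(0.02, 0.79) = 0.02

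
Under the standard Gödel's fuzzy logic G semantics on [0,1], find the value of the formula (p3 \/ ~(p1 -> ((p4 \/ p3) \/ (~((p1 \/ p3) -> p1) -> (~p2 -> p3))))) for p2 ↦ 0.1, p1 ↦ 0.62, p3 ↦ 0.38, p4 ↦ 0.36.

0.38

(p4 \/ p3) = max(0.36, 0.38) = 0.38
(p1 \/ p3) = max(0.62, 0.38) = 0.62
((p1 \/ p3) -> p1): 0.62 ≤ 0.62, so result = 1
~((p1 \/ p3) -> p1): Gödel ¬ of 1 = 0 (operand ≠ 0)
~p2: Gödel ¬ of 0.1 = 0 (operand ≠ 0)
(~p2 -> p3): 0 ≤ 0.38, so result = 1
(~((p1 \/ p3) -> p1) -> (~p2 -> p3)): 0 ≤ 1, so result = 1
((p4 \/ p3) \/ (~((p1 \/ p3) -> p1) -> (~p2 -> p3))) = max(0.38, 1) = 1
(p1 -> ((p4 \/ p3) \/ (~((p1 \/ p3) -> p1) -> (~p2 -> p3)))): 0.62 ≤ 1, so result = 1
~(p1 -> ((p4 \/ p3) \/ (~((p1 \/ p3) -> p1) -> (~p2 -> p3)))): Gödel ¬ of 1 = 0 (operand ≠ 0)
(p3 \/ ~(p1 -> ((p4 \/ p3) \/ (~((p1 \/ p3) -> p1) -> (~p2 -> p3))))) = max(0.38, 0) = 0.38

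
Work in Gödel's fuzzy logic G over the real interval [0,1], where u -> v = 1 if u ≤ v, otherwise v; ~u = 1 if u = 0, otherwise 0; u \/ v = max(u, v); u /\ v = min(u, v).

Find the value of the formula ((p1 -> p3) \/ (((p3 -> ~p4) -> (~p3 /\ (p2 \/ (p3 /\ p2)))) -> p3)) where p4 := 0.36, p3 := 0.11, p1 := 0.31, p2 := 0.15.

0.11

(p1 -> p3): 0.31 > 0.11, so result = 0.11
~p4: Gödel ¬ of 0.36 = 0 (operand ≠ 0)
(p3 -> ~p4): 0.11 > 0, so result = 0
~p3: Gödel ¬ of 0.11 = 0 (operand ≠ 0)
(p3 /\ p2) = min(0.11, 0.15) = 0.11
(p2 \/ (p3 /\ p2)) = max(0.15, 0.11) = 0.15
(~p3 /\ (p2 \/ (p3 /\ p2))) = min(0, 0.15) = 0
((p3 -> ~p4) -> (~p3 /\ (p2 \/ (p3 /\ p2)))): 0 ≤ 0, so result = 1
(((p3 -> ~p4) -> (~p3 /\ (p2 \/ (p3 /\ p2)))) -> p3): 1 > 0.11, so result = 0.11
((p1 -> p3) \/ (((p3 -> ~p4) -> (~p3 /\ (p2 \/ (p3 /\ p2)))) -> p3)) = max(0.11, 0.11) = 0.11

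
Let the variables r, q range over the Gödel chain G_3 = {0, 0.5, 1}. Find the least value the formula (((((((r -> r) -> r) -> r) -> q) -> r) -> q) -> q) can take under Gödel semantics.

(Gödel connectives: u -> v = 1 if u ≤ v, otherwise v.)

0.50

The minimum is attained at r = 0, q = 0.5:
  (r -> r): 0 ≤ 0, so result = 1
  ((r -> r) -> r): 1 > 0, so result = 0
  (((r -> r) -> r) -> r): 0 ≤ 0, so result = 1
  ((((r -> r) -> r) -> r) -> q): 1 > 0.5, so result = 0.5
  (((((r -> r) -> r) -> r) -> q) -> r): 0.5 > 0, so result = 0
  ((((((r -> r) -> r) -> r) -> q) -> r) -> q): 0 ≤ 0.5, so result = 1
  (((((((r -> r) -> r) -> r) -> q) -> r) -> q) -> q): 1 > 0.5, so result = 0.5
Checking all 9 assignments confirms none give a value below 0.50.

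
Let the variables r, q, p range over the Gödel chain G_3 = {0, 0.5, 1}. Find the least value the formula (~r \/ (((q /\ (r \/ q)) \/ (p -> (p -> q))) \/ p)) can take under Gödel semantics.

The minimum is attained at r = 0.5, q = 0, p = 0.5:
  ~r: Gödel ¬ of 0.5 = 0 (operand ≠ 0)
  (r \/ q) = max(0.5, 0) = 0.5
  (q /\ (r \/ q)) = min(0, 0.5) = 0
  (p -> q): 0.5 > 0, so result = 0
  (p -> (p -> q)): 0.5 > 0, so result = 0
  ((q /\ (r \/ q)) \/ (p -> (p -> q))) = max(0, 0) = 0
  (((q /\ (r \/ q)) \/ (p -> (p -> q))) \/ p) = max(0, 0.5) = 0.5
  (~r \/ (((q /\ (r \/ q)) \/ (p -> (p -> q))) \/ p)) = max(0, 0.5) = 0.5
Checking all 27 assignments confirms none give a value below 0.50.

0.50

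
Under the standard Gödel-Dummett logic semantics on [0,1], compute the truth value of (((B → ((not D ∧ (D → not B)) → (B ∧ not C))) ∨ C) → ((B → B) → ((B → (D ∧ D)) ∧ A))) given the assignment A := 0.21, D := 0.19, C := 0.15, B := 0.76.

0.19

not D: Gödel ¬ of 0.19 = 0 (operand ≠ 0)
not B: Gödel ¬ of 0.76 = 0 (operand ≠ 0)
(D → not B): 0.19 > 0, so result = 0
(not D ∧ (D → not B)) = min(0, 0) = 0
not C: Gödel ¬ of 0.15 = 0 (operand ≠ 0)
(B ∧ not C) = min(0.76, 0) = 0
((not D ∧ (D → not B)) → (B ∧ not C)): 0 ≤ 0, so result = 1
(B → ((not D ∧ (D → not B)) → (B ∧ not C))): 0.76 ≤ 1, so result = 1
((B → ((not D ∧ (D → not B)) → (B ∧ not C))) ∨ C) = max(1, 0.15) = 1
(B → B): 0.76 ≤ 0.76, so result = 1
(D ∧ D) = min(0.19, 0.19) = 0.19
(B → (D ∧ D)): 0.76 > 0.19, so result = 0.19
((B → (D ∧ D)) ∧ A) = min(0.19, 0.21) = 0.19
((B → B) → ((B → (D ∧ D)) ∧ A)): 1 > 0.19, so result = 0.19
(((B → ((not D ∧ (D → not B)) → (B ∧ not C))) ∨ C) → ((B → B) → ((B → (D ∧ D)) ∧ A))): 1 > 0.19, so result = 0.19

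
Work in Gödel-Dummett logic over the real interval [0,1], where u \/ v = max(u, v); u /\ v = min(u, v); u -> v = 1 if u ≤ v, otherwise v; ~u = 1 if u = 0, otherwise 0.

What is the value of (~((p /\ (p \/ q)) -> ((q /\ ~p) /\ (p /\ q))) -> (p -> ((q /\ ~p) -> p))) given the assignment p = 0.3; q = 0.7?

(p \/ q) = max(0.3, 0.7) = 0.7
(p /\ (p \/ q)) = min(0.3, 0.7) = 0.3
~p: Gödel ¬ of 0.3 = 0 (operand ≠ 0)
(q /\ ~p) = min(0.7, 0) = 0
(p /\ q) = min(0.3, 0.7) = 0.3
((q /\ ~p) /\ (p /\ q)) = min(0, 0.3) = 0
((p /\ (p \/ q)) -> ((q /\ ~p) /\ (p /\ q))): 0.3 > 0, so result = 0
~((p /\ (p \/ q)) -> ((q /\ ~p) /\ (p /\ q))): Gödel ¬ of 0 = 1 (operand is 0)
~p: Gödel ¬ of 0.3 = 0 (operand ≠ 0)
(q /\ ~p) = min(0.7, 0) = 0
((q /\ ~p) -> p): 0 ≤ 0.3, so result = 1
(p -> ((q /\ ~p) -> p)): 0.3 ≤ 1, so result = 1
(~((p /\ (p \/ q)) -> ((q /\ ~p) /\ (p /\ q))) -> (p -> ((q /\ ~p) -> p))): 1 ≤ 1, so result = 1

1.00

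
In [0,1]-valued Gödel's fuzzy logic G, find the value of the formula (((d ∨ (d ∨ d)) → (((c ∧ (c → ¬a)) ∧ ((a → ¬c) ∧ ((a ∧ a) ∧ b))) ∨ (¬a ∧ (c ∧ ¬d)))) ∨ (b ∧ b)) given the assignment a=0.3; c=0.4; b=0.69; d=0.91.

(d ∨ d) = max(0.91, 0.91) = 0.91
(d ∨ (d ∨ d)) = max(0.91, 0.91) = 0.91
¬a: Gödel ¬ of 0.3 = 0 (operand ≠ 0)
(c → ¬a): 0.4 > 0, so result = 0
(c ∧ (c → ¬a)) = min(0.4, 0) = 0
¬c: Gödel ¬ of 0.4 = 0 (operand ≠ 0)
(a → ¬c): 0.3 > 0, so result = 0
(a ∧ a) = min(0.3, 0.3) = 0.3
((a ∧ a) ∧ b) = min(0.3, 0.69) = 0.3
((a → ¬c) ∧ ((a ∧ a) ∧ b)) = min(0, 0.3) = 0
((c ∧ (c → ¬a)) ∧ ((a → ¬c) ∧ ((a ∧ a) ∧ b))) = min(0, 0) = 0
¬a: Gödel ¬ of 0.3 = 0 (operand ≠ 0)
¬d: Gödel ¬ of 0.91 = 0 (operand ≠ 0)
(c ∧ ¬d) = min(0.4, 0) = 0
(¬a ∧ (c ∧ ¬d)) = min(0, 0) = 0
(((c ∧ (c → ¬a)) ∧ ((a → ¬c) ∧ ((a ∧ a) ∧ b))) ∨ (¬a ∧ (c ∧ ¬d))) = max(0, 0) = 0
((d ∨ (d ∨ d)) → (((c ∧ (c → ¬a)) ∧ ((a → ¬c) ∧ ((a ∧ a) ∧ b))) ∨ (¬a ∧ (c ∧ ¬d)))): 0.91 > 0, so result = 0
(b ∧ b) = min(0.69, 0.69) = 0.69
(((d ∨ (d ∨ d)) → (((c ∧ (c → ¬a)) ∧ ((a → ¬c) ∧ ((a ∧ a) ∧ b))) ∨ (¬a ∧ (c ∧ ¬d)))) ∨ (b ∧ b)) = max(0, 0.69) = 0.69

0.69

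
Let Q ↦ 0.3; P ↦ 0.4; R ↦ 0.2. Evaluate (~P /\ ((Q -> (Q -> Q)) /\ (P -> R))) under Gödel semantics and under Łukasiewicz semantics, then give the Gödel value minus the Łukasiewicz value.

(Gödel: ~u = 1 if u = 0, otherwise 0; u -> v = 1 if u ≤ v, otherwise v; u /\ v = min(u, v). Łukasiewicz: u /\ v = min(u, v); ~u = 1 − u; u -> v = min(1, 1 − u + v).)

Gödel evaluation:
  ~P: Gödel ¬ of 0.4 = 0 (operand ≠ 0)
  (Q -> Q): 0.3 ≤ 0.3, so result = 1
  (Q -> (Q -> Q)): 0.3 ≤ 1, so result = 1
  (P -> R): 0.4 > 0.2, so result = 0.2
  ((Q -> (Q -> Q)) /\ (P -> R)) = min(1, 0.2) = 0.2
  (~P /\ ((Q -> (Q -> Q)) /\ (P -> R))) = min(0, 0.2) = 0
  Gödel value = 0
Łukasiewicz evaluation:
  ~P: Łukasiewicz ¬ gives 1 − 0.4 = 0.6
  (Q -> Q): min(1, 1 − 0.3 + 0.3) = 1
  (Q -> (Q -> Q)): min(1, 1 − 0.3 + 1) = 1
  (P -> R): min(1, 1 − 0.4 + 0.2) = 0.8
  ((Q -> (Q -> Q)) /\ (P -> R)) = min(1, 0.8) = 0.8
  (~P /\ ((Q -> (Q -> Q)) /\ (P -> R))) = min(0.6, 0.8) = 0.6
  Łukasiewicz value = 0.6
Difference: 0 − 0.6 = -0.60

-0.60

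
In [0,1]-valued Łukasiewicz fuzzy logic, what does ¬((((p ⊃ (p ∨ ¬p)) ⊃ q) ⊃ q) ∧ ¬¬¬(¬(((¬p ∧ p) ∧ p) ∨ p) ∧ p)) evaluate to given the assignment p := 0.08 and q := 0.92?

0.08

¬p: Łukasiewicz ¬ gives 1 − 0.08 = 0.92
(p ∨ ¬p) = max(0.08, 0.92) = 0.92
(p ⊃ (p ∨ ¬p)): min(1, 1 − 0.08 + 0.92) = 1
((p ⊃ (p ∨ ¬p)) ⊃ q): min(1, 1 − 1 + 0.92) = 0.92
(((p ⊃ (p ∨ ¬p)) ⊃ q) ⊃ q): min(1, 1 − 0.92 + 0.92) = 1
¬p: Łukasiewicz ¬ gives 1 − 0.08 = 0.92
(¬p ∧ p) = min(0.92, 0.08) = 0.08
((¬p ∧ p) ∧ p) = min(0.08, 0.08) = 0.08
(((¬p ∧ p) ∧ p) ∨ p) = max(0.08, 0.08) = 0.08
¬(((¬p ∧ p) ∧ p) ∨ p): Łukasiewicz ¬ gives 1 − 0.08 = 0.92
(¬(((¬p ∧ p) ∧ p) ∨ p) ∧ p) = min(0.92, 0.08) = 0.08
¬(¬(((¬p ∧ p) ∧ p) ∨ p) ∧ p): Łukasiewicz ¬ gives 1 − 0.08 = 0.92
¬¬(¬(((¬p ∧ p) ∧ p) ∨ p) ∧ p): Łukasiewicz ¬ gives 1 − 0.92 = 0.08
¬¬¬(¬(((¬p ∧ p) ∧ p) ∨ p) ∧ p): Łukasiewicz ¬ gives 1 − 0.08 = 0.92
((((p ⊃ (p ∨ ¬p)) ⊃ q) ⊃ q) ∧ ¬¬¬(¬(((¬p ∧ p) ∧ p) ∨ p) ∧ p)) = min(1, 0.92) = 0.92
¬((((p ⊃ (p ∨ ¬p)) ⊃ q) ⊃ q) ∧ ¬¬¬(¬(((¬p ∧ p) ∧ p) ∨ p) ∧ p)): Łukasiewicz ¬ gives 1 − 0.92 = 0.08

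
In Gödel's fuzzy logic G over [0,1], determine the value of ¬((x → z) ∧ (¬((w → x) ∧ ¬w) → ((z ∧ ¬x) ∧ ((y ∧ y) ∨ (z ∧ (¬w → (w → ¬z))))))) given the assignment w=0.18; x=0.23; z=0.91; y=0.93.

1.00

(x → z): 0.23 ≤ 0.91, so result = 1
(w → x): 0.18 ≤ 0.23, so result = 1
¬w: Gödel ¬ of 0.18 = 0 (operand ≠ 0)
((w → x) ∧ ¬w) = min(1, 0) = 0
¬((w → x) ∧ ¬w): Gödel ¬ of 0 = 1 (operand is 0)
¬x: Gödel ¬ of 0.23 = 0 (operand ≠ 0)
(z ∧ ¬x) = min(0.91, 0) = 0
(y ∧ y) = min(0.93, 0.93) = 0.93
¬w: Gödel ¬ of 0.18 = 0 (operand ≠ 0)
¬z: Gödel ¬ of 0.91 = 0 (operand ≠ 0)
(w → ¬z): 0.18 > 0, so result = 0
(¬w → (w → ¬z)): 0 ≤ 0, so result = 1
(z ∧ (¬w → (w → ¬z))) = min(0.91, 1) = 0.91
((y ∧ y) ∨ (z ∧ (¬w → (w → ¬z)))) = max(0.93, 0.91) = 0.93
((z ∧ ¬x) ∧ ((y ∧ y) ∨ (z ∧ (¬w → (w → ¬z))))) = min(0, 0.93) = 0
(¬((w → x) ∧ ¬w) → ((z ∧ ¬x) ∧ ((y ∧ y) ∨ (z ∧ (¬w → (w → ¬z)))))): 1 > 0, so result = 0
((x → z) ∧ (¬((w → x) ∧ ¬w) → ((z ∧ ¬x) ∧ ((y ∧ y) ∨ (z ∧ (¬w → (w → ¬z))))))) = min(1, 0) = 0
¬((x → z) ∧ (¬((w → x) ∧ ¬w) → ((z ∧ ¬x) ∧ ((y ∧ y) ∨ (z ∧ (¬w → (w → ¬z))))))): Gödel ¬ of 0 = 1 (operand is 0)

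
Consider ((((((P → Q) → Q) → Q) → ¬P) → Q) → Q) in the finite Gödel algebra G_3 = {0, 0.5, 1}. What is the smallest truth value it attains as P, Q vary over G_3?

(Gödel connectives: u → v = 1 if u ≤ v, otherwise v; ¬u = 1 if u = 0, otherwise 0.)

0.50

The minimum is attained at P = 0.5, Q = 0.5:
  (P → Q): 0.5 ≤ 0.5, so result = 1
  ((P → Q) → Q): 1 > 0.5, so result = 0.5
  (((P → Q) → Q) → Q): 0.5 ≤ 0.5, so result = 1
  ¬P: Gödel ¬ of 0.5 = 0 (operand ≠ 0)
  ((((P → Q) → Q) → Q) → ¬P): 1 > 0, so result = 0
  (((((P → Q) → Q) → Q) → ¬P) → Q): 0 ≤ 0.5, so result = 1
  ((((((P → Q) → Q) → Q) → ¬P) → Q) → Q): 1 > 0.5, so result = 0.5
Checking all 9 assignments confirms none give a value below 0.50.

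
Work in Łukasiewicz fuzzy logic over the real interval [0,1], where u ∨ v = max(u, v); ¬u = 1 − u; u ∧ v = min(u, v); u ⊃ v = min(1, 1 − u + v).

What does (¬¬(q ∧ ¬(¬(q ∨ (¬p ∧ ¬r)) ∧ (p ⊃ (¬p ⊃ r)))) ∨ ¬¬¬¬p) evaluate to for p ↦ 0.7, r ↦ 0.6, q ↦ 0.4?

¬p: Łukasiewicz ¬ gives 1 − 0.7 = 0.3
¬r: Łukasiewicz ¬ gives 1 − 0.6 = 0.4
(¬p ∧ ¬r) = min(0.3, 0.4) = 0.3
(q ∨ (¬p ∧ ¬r)) = max(0.4, 0.3) = 0.4
¬(q ∨ (¬p ∧ ¬r)): Łukasiewicz ¬ gives 1 − 0.4 = 0.6
¬p: Łukasiewicz ¬ gives 1 − 0.7 = 0.3
(¬p ⊃ r): min(1, 1 − 0.3 + 0.6) = 1
(p ⊃ (¬p ⊃ r)): min(1, 1 − 0.7 + 1) = 1
(¬(q ∨ (¬p ∧ ¬r)) ∧ (p ⊃ (¬p ⊃ r))) = min(0.6, 1) = 0.6
¬(¬(q ∨ (¬p ∧ ¬r)) ∧ (p ⊃ (¬p ⊃ r))): Łukasiewicz ¬ gives 1 − 0.6 = 0.4
(q ∧ ¬(¬(q ∨ (¬p ∧ ¬r)) ∧ (p ⊃ (¬p ⊃ r)))) = min(0.4, 0.4) = 0.4
¬(q ∧ ¬(¬(q ∨ (¬p ∧ ¬r)) ∧ (p ⊃ (¬p ⊃ r)))): Łukasiewicz ¬ gives 1 − 0.4 = 0.6
¬¬(q ∧ ¬(¬(q ∨ (¬p ∧ ¬r)) ∧ (p ⊃ (¬p ⊃ r)))): Łukasiewicz ¬ gives 1 − 0.6 = 0.4
¬p: Łukasiewicz ¬ gives 1 − 0.7 = 0.3
¬¬p: Łukasiewicz ¬ gives 1 − 0.3 = 0.7
¬¬¬p: Łukasiewicz ¬ gives 1 − 0.7 = 0.3
¬¬¬¬p: Łukasiewicz ¬ gives 1 − 0.3 = 0.7
(¬¬(q ∧ ¬(¬(q ∨ (¬p ∧ ¬r)) ∧ (p ⊃ (¬p ⊃ r)))) ∨ ¬¬¬¬p) = max(0.4, 0.7) = 0.7

0.70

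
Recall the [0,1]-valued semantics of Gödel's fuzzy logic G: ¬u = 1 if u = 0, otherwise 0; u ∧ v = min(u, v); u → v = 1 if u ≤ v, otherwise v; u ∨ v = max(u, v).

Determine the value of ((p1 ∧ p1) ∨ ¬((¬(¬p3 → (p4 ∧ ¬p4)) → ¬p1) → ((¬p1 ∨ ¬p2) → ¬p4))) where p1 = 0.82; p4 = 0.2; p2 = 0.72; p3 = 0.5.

(p1 ∧ p1) = min(0.82, 0.82) = 0.82
¬p3: Gödel ¬ of 0.5 = 0 (operand ≠ 0)
¬p4: Gödel ¬ of 0.2 = 0 (operand ≠ 0)
(p4 ∧ ¬p4) = min(0.2, 0) = 0
(¬p3 → (p4 ∧ ¬p4)): 0 ≤ 0, so result = 1
¬(¬p3 → (p4 ∧ ¬p4)): Gödel ¬ of 1 = 0 (operand ≠ 0)
¬p1: Gödel ¬ of 0.82 = 0 (operand ≠ 0)
(¬(¬p3 → (p4 ∧ ¬p4)) → ¬p1): 0 ≤ 0, so result = 1
¬p1: Gödel ¬ of 0.82 = 0 (operand ≠ 0)
¬p2: Gödel ¬ of 0.72 = 0 (operand ≠ 0)
(¬p1 ∨ ¬p2) = max(0, 0) = 0
¬p4: Gödel ¬ of 0.2 = 0 (operand ≠ 0)
((¬p1 ∨ ¬p2) → ¬p4): 0 ≤ 0, so result = 1
((¬(¬p3 → (p4 ∧ ¬p4)) → ¬p1) → ((¬p1 ∨ ¬p2) → ¬p4)): 1 ≤ 1, so result = 1
¬((¬(¬p3 → (p4 ∧ ¬p4)) → ¬p1) → ((¬p1 ∨ ¬p2) → ¬p4)): Gödel ¬ of 1 = 0 (operand ≠ 0)
((p1 ∧ p1) ∨ ¬((¬(¬p3 → (p4 ∧ ¬p4)) → ¬p1) → ((¬p1 ∨ ¬p2) → ¬p4))) = max(0.82, 0) = 0.82

0.82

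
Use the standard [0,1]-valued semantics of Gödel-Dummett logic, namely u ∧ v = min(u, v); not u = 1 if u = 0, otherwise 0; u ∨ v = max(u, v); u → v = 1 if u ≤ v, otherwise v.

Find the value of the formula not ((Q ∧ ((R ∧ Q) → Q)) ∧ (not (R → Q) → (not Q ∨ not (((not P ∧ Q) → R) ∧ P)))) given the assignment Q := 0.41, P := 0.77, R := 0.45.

(R ∧ Q) = min(0.45, 0.41) = 0.41
((R ∧ Q) → Q): 0.41 ≤ 0.41, so result = 1
(Q ∧ ((R ∧ Q) → Q)) = min(0.41, 1) = 0.41
(R → Q): 0.45 > 0.41, so result = 0.41
not (R → Q): Gödel ¬ of 0.41 = 0 (operand ≠ 0)
not Q: Gödel ¬ of 0.41 = 0 (operand ≠ 0)
not P: Gödel ¬ of 0.77 = 0 (operand ≠ 0)
(not P ∧ Q) = min(0, 0.41) = 0
((not P ∧ Q) → R): 0 ≤ 0.45, so result = 1
(((not P ∧ Q) → R) ∧ P) = min(1, 0.77) = 0.77
not (((not P ∧ Q) → R) ∧ P): Gödel ¬ of 0.77 = 0 (operand ≠ 0)
(not Q ∨ not (((not P ∧ Q) → R) ∧ P)) = max(0, 0) = 0
(not (R → Q) → (not Q ∨ not (((not P ∧ Q) → R) ∧ P))): 0 ≤ 0, so result = 1
((Q ∧ ((R ∧ Q) → Q)) ∧ (not (R → Q) → (not Q ∨ not (((not P ∧ Q) → R) ∧ P)))) = min(0.41, 1) = 0.41
not ((Q ∧ ((R ∧ Q) → Q)) ∧ (not (R → Q) → (not Q ∨ not (((not P ∧ Q) → R) ∧ P)))): Gödel ¬ of 0.41 = 0 (operand ≠ 0)

0.00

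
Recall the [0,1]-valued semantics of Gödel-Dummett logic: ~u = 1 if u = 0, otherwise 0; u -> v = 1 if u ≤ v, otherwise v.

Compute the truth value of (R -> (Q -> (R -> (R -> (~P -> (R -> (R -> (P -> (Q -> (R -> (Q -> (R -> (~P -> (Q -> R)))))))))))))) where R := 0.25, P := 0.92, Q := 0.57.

~P: Gödel ¬ of 0.92 = 0 (operand ≠ 0)
~P: Gödel ¬ of 0.92 = 0 (operand ≠ 0)
(Q -> R): 0.57 > 0.25, so result = 0.25
(~P -> (Q -> R)): 0 ≤ 0.25, so result = 1
(R -> (~P -> (Q -> R))): 0.25 ≤ 1, so result = 1
(Q -> (R -> (~P -> (Q -> R)))): 0.57 ≤ 1, so result = 1
(R -> (Q -> (R -> (~P -> (Q -> R))))): 0.25 ≤ 1, so result = 1
(Q -> (R -> (Q -> (R -> (~P -> (Q -> R)))))): 0.57 ≤ 1, so result = 1
(P -> (Q -> (R -> (Q -> (R -> (~P -> (Q -> R))))))): 0.92 ≤ 1, so result = 1
(R -> (P -> (Q -> (R -> (Q -> (R -> (~P -> (Q -> R)))))))): 0.25 ≤ 1, so result = 1
(R -> (R -> (P -> (Q -> (R -> (Q -> (R -> (~P -> (Q -> R))))))))): 0.25 ≤ 1, so result = 1
(~P -> (R -> (R -> (P -> (Q -> (R -> (Q -> (R -> (~P -> (Q -> R)))))))))): 0 ≤ 1, so result = 1
(R -> (~P -> (R -> (R -> (P -> (Q -> (R -> (Q -> (R -> (~P -> (Q -> R))))))))))): 0.25 ≤ 1, so result = 1
(R -> (R -> (~P -> (R -> (R -> (P -> (Q -> (R -> (Q -> (R -> (~P -> (Q -> R)))))))))))): 0.25 ≤ 1, so result = 1
(Q -> (R -> (R -> (~P -> (R -> (R -> (P -> (Q -> (R -> (Q -> (R -> (~P -> (Q -> R))))))))))))): 0.57 ≤ 1, so result = 1
(R -> (Q -> (R -> (R -> (~P -> (R -> (R -> (P -> (Q -> (R -> (Q -> (R -> (~P -> (Q -> R)))))))))))))): 0.25 ≤ 1, so result = 1

1.00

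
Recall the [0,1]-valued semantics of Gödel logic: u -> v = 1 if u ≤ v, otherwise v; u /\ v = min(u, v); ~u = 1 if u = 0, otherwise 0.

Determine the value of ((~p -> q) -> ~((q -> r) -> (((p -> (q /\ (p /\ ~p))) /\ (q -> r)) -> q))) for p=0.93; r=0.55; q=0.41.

0.00

~p: Gödel ¬ of 0.93 = 0 (operand ≠ 0)
(~p -> q): 0 ≤ 0.41, so result = 1
(q -> r): 0.41 ≤ 0.55, so result = 1
~p: Gödel ¬ of 0.93 = 0 (operand ≠ 0)
(p /\ ~p) = min(0.93, 0) = 0
(q /\ (p /\ ~p)) = min(0.41, 0) = 0
(p -> (q /\ (p /\ ~p))): 0.93 > 0, so result = 0
(q -> r): 0.41 ≤ 0.55, so result = 1
((p -> (q /\ (p /\ ~p))) /\ (q -> r)) = min(0, 1) = 0
(((p -> (q /\ (p /\ ~p))) /\ (q -> r)) -> q): 0 ≤ 0.41, so result = 1
((q -> r) -> (((p -> (q /\ (p /\ ~p))) /\ (q -> r)) -> q)): 1 ≤ 1, so result = 1
~((q -> r) -> (((p -> (q /\ (p /\ ~p))) /\ (q -> r)) -> q)): Gödel ¬ of 1 = 0 (operand ≠ 0)
((~p -> q) -> ~((q -> r) -> (((p -> (q /\ (p /\ ~p))) /\ (q -> r)) -> q))): 1 > 0, so result = 0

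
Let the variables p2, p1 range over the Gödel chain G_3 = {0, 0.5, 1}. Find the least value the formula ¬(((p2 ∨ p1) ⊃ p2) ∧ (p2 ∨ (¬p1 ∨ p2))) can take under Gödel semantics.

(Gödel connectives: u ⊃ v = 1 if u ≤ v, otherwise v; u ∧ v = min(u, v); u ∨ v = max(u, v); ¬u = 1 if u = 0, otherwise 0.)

0.00

The minimum is attained at p2 = 0, p1 = 0:
  (p2 ∨ p1) = max(0, 0) = 0
  ((p2 ∨ p1) ⊃ p2): 0 ≤ 0, so result = 1
  ¬p1: Gödel ¬ of 0 = 1 (operand is 0)
  (¬p1 ∨ p2) = max(1, 0) = 1
  (p2 ∨ (¬p1 ∨ p2)) = max(0, 1) = 1
  (((p2 ∨ p1) ⊃ p2) ∧ (p2 ∨ (¬p1 ∨ p2))) = min(1, 1) = 1
  ¬(((p2 ∨ p1) ⊃ p2) ∧ (p2 ∨ (¬p1 ∨ p2))): Gödel ¬ of 1 = 0 (operand ≠ 0)
Checking all 9 assignments confirms none give a value below 0.00.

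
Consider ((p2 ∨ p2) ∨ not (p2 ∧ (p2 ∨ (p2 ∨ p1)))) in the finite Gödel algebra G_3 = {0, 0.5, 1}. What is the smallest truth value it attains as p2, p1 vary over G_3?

0.50

The minimum is attained at p2 = 0.5, p1 = 0:
  (p2 ∨ p2) = max(0.5, 0.5) = 0.5
  (p2 ∨ p1) = max(0.5, 0) = 0.5
  (p2 ∨ (p2 ∨ p1)) = max(0.5, 0.5) = 0.5
  (p2 ∧ (p2 ∨ (p2 ∨ p1))) = min(0.5, 0.5) = 0.5
  not (p2 ∧ (p2 ∨ (p2 ∨ p1))): Gödel ¬ of 0.5 = 0 (operand ≠ 0)
  ((p2 ∨ p2) ∨ not (p2 ∧ (p2 ∨ (p2 ∨ p1)))) = max(0.5, 0) = 0.5
Checking all 9 assignments confirms none give a value below 0.50.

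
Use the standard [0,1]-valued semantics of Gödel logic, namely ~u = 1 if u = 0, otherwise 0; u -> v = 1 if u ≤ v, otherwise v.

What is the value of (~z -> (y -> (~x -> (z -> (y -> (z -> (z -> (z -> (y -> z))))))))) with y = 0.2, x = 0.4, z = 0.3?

~z: Gödel ¬ of 0.3 = 0 (operand ≠ 0)
~x: Gödel ¬ of 0.4 = 0 (operand ≠ 0)
(y -> z): 0.2 ≤ 0.3, so result = 1
(z -> (y -> z)): 0.3 ≤ 1, so result = 1
(z -> (z -> (y -> z))): 0.3 ≤ 1, so result = 1
(z -> (z -> (z -> (y -> z)))): 0.3 ≤ 1, so result = 1
(y -> (z -> (z -> (z -> (y -> z))))): 0.2 ≤ 1, so result = 1
(z -> (y -> (z -> (z -> (z -> (y -> z)))))): 0.3 ≤ 1, so result = 1
(~x -> (z -> (y -> (z -> (z -> (z -> (y -> z))))))): 0 ≤ 1, so result = 1
(y -> (~x -> (z -> (y -> (z -> (z -> (z -> (y -> z)))))))): 0.2 ≤ 1, so result = 1
(~z -> (y -> (~x -> (z -> (y -> (z -> (z -> (z -> (y -> z))))))))): 0 ≤ 1, so result = 1

1.00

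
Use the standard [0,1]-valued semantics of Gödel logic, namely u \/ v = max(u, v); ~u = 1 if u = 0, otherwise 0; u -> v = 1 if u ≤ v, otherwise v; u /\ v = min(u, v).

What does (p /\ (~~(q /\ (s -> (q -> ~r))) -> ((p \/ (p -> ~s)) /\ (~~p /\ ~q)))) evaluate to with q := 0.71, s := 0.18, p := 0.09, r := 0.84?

~r: Gödel ¬ of 0.84 = 0 (operand ≠ 0)
(q -> ~r): 0.71 > 0, so result = 0
(s -> (q -> ~r)): 0.18 > 0, so result = 0
(q /\ (s -> (q -> ~r))) = min(0.71, 0) = 0
~(q /\ (s -> (q -> ~r))): Gödel ¬ of 0 = 1 (operand is 0)
~~(q /\ (s -> (q -> ~r))): Gödel ¬ of 1 = 0 (operand ≠ 0)
~s: Gödel ¬ of 0.18 = 0 (operand ≠ 0)
(p -> ~s): 0.09 > 0, so result = 0
(p \/ (p -> ~s)) = max(0.09, 0) = 0.09
~p: Gödel ¬ of 0.09 = 0 (operand ≠ 0)
~~p: Gödel ¬ of 0 = 1 (operand is 0)
~q: Gödel ¬ of 0.71 = 0 (operand ≠ 0)
(~~p /\ ~q) = min(1, 0) = 0
((p \/ (p -> ~s)) /\ (~~p /\ ~q)) = min(0.09, 0) = 0
(~~(q /\ (s -> (q -> ~r))) -> ((p \/ (p -> ~s)) /\ (~~p /\ ~q))): 0 ≤ 0, so result = 1
(p /\ (~~(q /\ (s -> (q -> ~r))) -> ((p \/ (p -> ~s)) /\ (~~p /\ ~q)))) = min(0.09, 1) = 0.09

0.09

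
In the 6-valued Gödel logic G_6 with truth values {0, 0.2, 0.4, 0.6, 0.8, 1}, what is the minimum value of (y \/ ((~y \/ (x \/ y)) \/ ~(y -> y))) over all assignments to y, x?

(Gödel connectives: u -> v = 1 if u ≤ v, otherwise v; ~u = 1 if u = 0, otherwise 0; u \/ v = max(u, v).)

0.20

The minimum is attained at y = 0.2, x = 0:
  ~y: Gödel ¬ of 0.2 = 0 (operand ≠ 0)
  (x \/ y) = max(0, 0.2) = 0.2
  (~y \/ (x \/ y)) = max(0, 0.2) = 0.2
  (y -> y): 0.2 ≤ 0.2, so result = 1
  ~(y -> y): Gödel ¬ of 1 = 0 (operand ≠ 0)
  ((~y \/ (x \/ y)) \/ ~(y -> y)) = max(0.2, 0) = 0.2
  (y \/ ((~y \/ (x \/ y)) \/ ~(y -> y))) = max(0.2, 0.2) = 0.2
Checking all 36 assignments confirms none give a value below 0.20.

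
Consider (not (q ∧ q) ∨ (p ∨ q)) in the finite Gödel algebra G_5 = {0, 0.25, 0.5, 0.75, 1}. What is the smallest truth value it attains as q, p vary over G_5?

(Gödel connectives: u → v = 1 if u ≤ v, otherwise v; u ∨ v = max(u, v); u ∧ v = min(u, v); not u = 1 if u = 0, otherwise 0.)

The minimum is attained at q = 0.25, p = 0:
  (q ∧ q) = min(0.25, 0.25) = 0.25
  not (q ∧ q): Gödel ¬ of 0.25 = 0 (operand ≠ 0)
  (p ∨ q) = max(0, 0.25) = 0.25
  (not (q ∧ q) ∨ (p ∨ q)) = max(0, 0.25) = 0.25
Checking all 25 assignments confirms none give a value below 0.25.

0.25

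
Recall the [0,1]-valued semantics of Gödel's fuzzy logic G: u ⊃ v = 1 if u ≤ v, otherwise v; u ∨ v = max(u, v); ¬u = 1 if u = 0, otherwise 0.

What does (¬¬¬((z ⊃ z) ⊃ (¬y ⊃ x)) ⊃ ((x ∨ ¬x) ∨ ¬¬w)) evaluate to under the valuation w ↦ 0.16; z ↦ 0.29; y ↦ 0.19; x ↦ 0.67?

1.00

(z ⊃ z): 0.29 ≤ 0.29, so result = 1
¬y: Gödel ¬ of 0.19 = 0 (operand ≠ 0)
(¬y ⊃ x): 0 ≤ 0.67, so result = 1
((z ⊃ z) ⊃ (¬y ⊃ x)): 1 ≤ 1, so result = 1
¬((z ⊃ z) ⊃ (¬y ⊃ x)): Gödel ¬ of 1 = 0 (operand ≠ 0)
¬¬((z ⊃ z) ⊃ (¬y ⊃ x)): Gödel ¬ of 0 = 1 (operand is 0)
¬¬¬((z ⊃ z) ⊃ (¬y ⊃ x)): Gödel ¬ of 1 = 0 (operand ≠ 0)
¬x: Gödel ¬ of 0.67 = 0 (operand ≠ 0)
(x ∨ ¬x) = max(0.67, 0) = 0.67
¬w: Gödel ¬ of 0.16 = 0 (operand ≠ 0)
¬¬w: Gödel ¬ of 0 = 1 (operand is 0)
((x ∨ ¬x) ∨ ¬¬w) = max(0.67, 1) = 1
(¬¬¬((z ⊃ z) ⊃ (¬y ⊃ x)) ⊃ ((x ∨ ¬x) ∨ ¬¬w)): 0 ≤ 1, so result = 1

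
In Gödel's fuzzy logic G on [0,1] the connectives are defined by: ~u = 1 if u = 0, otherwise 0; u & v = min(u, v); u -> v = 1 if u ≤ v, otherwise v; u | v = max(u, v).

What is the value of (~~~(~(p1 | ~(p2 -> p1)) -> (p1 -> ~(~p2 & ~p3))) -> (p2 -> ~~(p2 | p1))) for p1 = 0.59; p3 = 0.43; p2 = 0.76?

1.00

(p2 -> p1): 0.76 > 0.59, so result = 0.59
~(p2 -> p1): Gödel ¬ of 0.59 = 0 (operand ≠ 0)
(p1 | ~(p2 -> p1)) = max(0.59, 0) = 0.59
~(p1 | ~(p2 -> p1)): Gödel ¬ of 0.59 = 0 (operand ≠ 0)
~p2: Gödel ¬ of 0.76 = 0 (operand ≠ 0)
~p3: Gödel ¬ of 0.43 = 0 (operand ≠ 0)
(~p2 & ~p3) = min(0, 0) = 0
~(~p2 & ~p3): Gödel ¬ of 0 = 1 (operand is 0)
(p1 -> ~(~p2 & ~p3)): 0.59 ≤ 1, so result = 1
(~(p1 | ~(p2 -> p1)) -> (p1 -> ~(~p2 & ~p3))): 0 ≤ 1, so result = 1
~(~(p1 | ~(p2 -> p1)) -> (p1 -> ~(~p2 & ~p3))): Gödel ¬ of 1 = 0 (operand ≠ 0)
~~(~(p1 | ~(p2 -> p1)) -> (p1 -> ~(~p2 & ~p3))): Gödel ¬ of 0 = 1 (operand is 0)
~~~(~(p1 | ~(p2 -> p1)) -> (p1 -> ~(~p2 & ~p3))): Gödel ¬ of 1 = 0 (operand ≠ 0)
(p2 | p1) = max(0.76, 0.59) = 0.76
~(p2 | p1): Gödel ¬ of 0.76 = 0 (operand ≠ 0)
~~(p2 | p1): Gödel ¬ of 0 = 1 (operand is 0)
(p2 -> ~~(p2 | p1)): 0.76 ≤ 1, so result = 1
(~~~(~(p1 | ~(p2 -> p1)) -> (p1 -> ~(~p2 & ~p3))) -> (p2 -> ~~(p2 | p1))): 0 ≤ 1, so result = 1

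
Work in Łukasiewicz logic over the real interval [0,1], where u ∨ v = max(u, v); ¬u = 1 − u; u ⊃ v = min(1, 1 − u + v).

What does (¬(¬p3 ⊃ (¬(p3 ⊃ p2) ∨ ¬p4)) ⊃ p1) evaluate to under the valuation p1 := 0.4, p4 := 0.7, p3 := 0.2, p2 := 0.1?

¬p3: Łukasiewicz ¬ gives 1 − 0.2 = 0.8
(p3 ⊃ p2): min(1, 1 − 0.2 + 0.1) = 0.9
¬(p3 ⊃ p2): Łukasiewicz ¬ gives 1 − 0.9 = 0.1
¬p4: Łukasiewicz ¬ gives 1 − 0.7 = 0.3
(¬(p3 ⊃ p2) ∨ ¬p4) = max(0.1, 0.3) = 0.3
(¬p3 ⊃ (¬(p3 ⊃ p2) ∨ ¬p4)): min(1, 1 − 0.8 + 0.3) = 0.5
¬(¬p3 ⊃ (¬(p3 ⊃ p2) ∨ ¬p4)): Łukasiewicz ¬ gives 1 − 0.5 = 0.5
(¬(¬p3 ⊃ (¬(p3 ⊃ p2) ∨ ¬p4)) ⊃ p1): min(1, 1 − 0.5 + 0.4) = 0.9

0.90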